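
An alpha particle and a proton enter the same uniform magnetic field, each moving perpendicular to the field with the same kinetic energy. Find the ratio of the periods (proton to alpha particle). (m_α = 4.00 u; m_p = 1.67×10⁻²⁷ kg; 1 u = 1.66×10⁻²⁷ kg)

ratio ≈ 0.503

T = 2πm/(qB) is independent of speed, so T₂/T₁ = (m₂/q₂)/(m₁/q₁).
T_{proton}/T_{alpha particle} = (1.67×10^-27/1e) / (6.64×10^-27/2e) = 0.503.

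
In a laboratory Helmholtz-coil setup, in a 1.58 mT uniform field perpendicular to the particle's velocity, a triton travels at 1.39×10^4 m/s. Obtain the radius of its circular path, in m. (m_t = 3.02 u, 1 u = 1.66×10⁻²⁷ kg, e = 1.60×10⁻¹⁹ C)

r ≈ 0.276 m

The magnetic force provides the centripetal force: qvB = mv²/r, so r = mv/(qB).
r = (5.01×10^-27 kg)(1.39×10^4 m/s) / [(1×1.60×10^-19 C)(1.58×10^-3 T)] = 0.276 m.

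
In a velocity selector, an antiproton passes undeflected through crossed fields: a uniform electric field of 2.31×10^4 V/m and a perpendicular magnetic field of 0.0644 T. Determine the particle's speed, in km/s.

v ≈ 359 km/s

For zero net force, qE = qvB, so v = E/B.
v = (2.31×10^4) / (0.0644) = 3.59×10^5 m/s.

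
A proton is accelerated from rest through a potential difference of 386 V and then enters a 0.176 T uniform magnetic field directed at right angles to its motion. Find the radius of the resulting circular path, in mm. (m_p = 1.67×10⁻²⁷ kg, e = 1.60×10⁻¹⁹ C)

r ≈ 16.1 mm

The kinetic energy gained is K = qV = (1×1.60×10^-19)(386) = 6.18×10^-17 J.
v = √(2K/m) = 2.72×10^5 m/s.
r = mv/(qB) = (1.67×10^-27)(2.72×10^5) / [(1×1.60×10^-19)(0.176)] = 0.0161 m.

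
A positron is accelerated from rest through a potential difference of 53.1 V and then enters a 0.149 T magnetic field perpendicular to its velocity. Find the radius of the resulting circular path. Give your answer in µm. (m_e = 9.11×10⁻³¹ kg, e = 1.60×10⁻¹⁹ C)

The kinetic energy gained is K = qV = (1×1.60×10^-19)(53.1) = 8.50×10^-18 J.
v = √(2K/m) = 4.32×10^6 m/s.
r = mv/(qB) = (9.11×10^-31)(4.32×10^6) / [(1×1.60×10^-19)(0.149)] = 1.65×10^-4 m.

r ≈ 165 µm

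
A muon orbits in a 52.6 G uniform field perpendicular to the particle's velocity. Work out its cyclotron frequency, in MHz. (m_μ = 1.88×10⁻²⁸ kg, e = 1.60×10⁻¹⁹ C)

f = qB/(2πm) = (1×1.60×10^-19)(5.26×10^-3) / [2π(1.88×10^-28)] = 7.12×10^5 Hz.

f ≈ 0.712 MHz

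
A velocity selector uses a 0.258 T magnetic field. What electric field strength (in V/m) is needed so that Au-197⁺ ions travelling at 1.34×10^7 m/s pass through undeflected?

qE = qvB ⇒ E = vB = (1.34×10^7)(0.258) = 3.46×10^6 V/m.

E ≈ 3.46×10^6 V/m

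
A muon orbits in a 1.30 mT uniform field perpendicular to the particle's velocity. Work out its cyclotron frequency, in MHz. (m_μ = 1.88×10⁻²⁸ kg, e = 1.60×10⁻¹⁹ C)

f ≈ 0.176 MHz

f = qB/(2πm) = (1×1.60×10^-19)(1.30×10^-3) / [2π(1.88×10^-28)] = 1.76×10^5 Hz.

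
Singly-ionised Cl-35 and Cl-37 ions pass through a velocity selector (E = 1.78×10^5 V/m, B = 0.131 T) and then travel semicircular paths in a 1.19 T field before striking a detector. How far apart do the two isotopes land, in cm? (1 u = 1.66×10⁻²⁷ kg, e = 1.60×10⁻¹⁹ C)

Δd ≈ 4.74 cm

Both emerge at v = E/B₁ = 1.36×10^6 m/s.
r = mv/(qB₂), so r₁ = 0.4146 m and r₂ = 0.4383 m, giving Δr = 0.0237 m.
After a semicircle each ion lands a diameter 2r from the entry slit, so the separation is 2Δr = 0.0474 m.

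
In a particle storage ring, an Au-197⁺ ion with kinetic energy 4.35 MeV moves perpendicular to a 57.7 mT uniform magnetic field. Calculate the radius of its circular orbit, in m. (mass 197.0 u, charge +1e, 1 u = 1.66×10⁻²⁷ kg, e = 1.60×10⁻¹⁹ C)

Convert the energy: K = 4.35 MeV = 6.96×10^-13 J.
v = √(2K/m) = √(2·6.96×10^-13/3.27×10^-25) = 2.06×10^6 m/s.
r = mv/(qB) = (3.27×10^-25)(2.06×10^6) / [(1×1.60×10^-19)(0.0577)] = 73.1 m.

r ≈ 73.1 m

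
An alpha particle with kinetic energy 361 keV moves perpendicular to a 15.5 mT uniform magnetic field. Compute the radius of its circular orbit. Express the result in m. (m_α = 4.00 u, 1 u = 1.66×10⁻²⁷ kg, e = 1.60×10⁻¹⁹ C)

r ≈ 5.58 m

Convert the energy: K = 361 keV = 5.78×10^-14 J.
v = √(2K/m) = √(2·5.78×10^-14/6.64×10^-27) = 4.17×10^6 m/s.
r = mv/(qB) = (6.64×10^-27)(4.17×10^6) / [(2×1.60×10^-19)(0.0155)] = 5.58 m.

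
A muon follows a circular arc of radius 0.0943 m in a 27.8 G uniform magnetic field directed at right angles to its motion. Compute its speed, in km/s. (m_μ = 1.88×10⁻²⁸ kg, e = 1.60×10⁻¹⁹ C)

v ≈ 223 km/s

From qvB = mv²/r, v = qBr/m.
v = (1×1.60×10^-19)(2.78×10^-3)(0.0943) / (1.88×10^-28) = 2.23×10^5 m/s.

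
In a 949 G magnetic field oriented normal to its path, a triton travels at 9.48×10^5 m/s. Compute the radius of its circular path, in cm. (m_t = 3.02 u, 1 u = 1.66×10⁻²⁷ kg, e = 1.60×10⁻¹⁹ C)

The magnetic force provides the centripetal force: qvB = mv²/r, so r = mv/(qB).
r = (5.01×10^-27 kg)(9.48×10^5 m/s) / [(1×1.60×10^-19 C)(0.0949 T)] = 0.313 m.

r ≈ 31.3 cm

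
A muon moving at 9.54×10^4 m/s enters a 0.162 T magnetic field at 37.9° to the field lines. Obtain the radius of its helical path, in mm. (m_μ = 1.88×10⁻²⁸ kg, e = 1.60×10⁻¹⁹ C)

Only the perpendicular component v⊥ = v sin37.9° = 5.86×10^4 m/s is bent by the field.
r = m v⊥ /(qB) = (1.88×10^-28)(5.86×10^4) / [(1×1.60×10^-19)(0.162)] = 4.25×10^-4 m.

r ≈ 0.425 mm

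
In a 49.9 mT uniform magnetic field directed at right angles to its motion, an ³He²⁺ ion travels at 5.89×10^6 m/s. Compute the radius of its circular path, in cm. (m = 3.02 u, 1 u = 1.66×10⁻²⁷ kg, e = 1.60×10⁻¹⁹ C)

The magnetic force provides the centripetal force: qvB = mv²/r, so r = mv/(qB).
r = (5.01×10^-27 kg)(5.89×10^6 m/s) / [(2×1.60×10^-19 C)(0.0499 T)] = 1.85 m.

r ≈ 185 cm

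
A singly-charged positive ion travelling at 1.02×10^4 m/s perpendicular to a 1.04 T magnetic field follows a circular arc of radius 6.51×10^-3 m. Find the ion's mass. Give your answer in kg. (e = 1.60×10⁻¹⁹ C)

m ≈ 1.06×10^-25 kg

qvB = mv²/r ⇒ m = qBr/v.
m = (1×1.60×10^-19)(1.04)(6.51×10^-3) / (1.02×10^4) = 1.06×10^-25 kg.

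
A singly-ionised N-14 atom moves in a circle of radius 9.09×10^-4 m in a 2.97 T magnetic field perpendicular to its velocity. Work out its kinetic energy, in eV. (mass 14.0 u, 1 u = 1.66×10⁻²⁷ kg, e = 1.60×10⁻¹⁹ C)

v = qBr/m = (1×1.60×10^-19)(2.97)(9.09×10^-4) / (2.32×10^-26) = 1.86×10^4 m/s.
K = ½mv² = 0.5·(2.32×10^-26)·(1.86×10^4)² = 4.01×10^-18 J = 25.1 eV.

K ≈ 25.1 eV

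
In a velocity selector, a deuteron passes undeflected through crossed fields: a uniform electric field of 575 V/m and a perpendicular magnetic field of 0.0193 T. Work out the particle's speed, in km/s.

v ≈ 29.8 km/s

For zero net force, qE = qvB, so v = E/B.
v = (575) / (0.0193) = 2.98×10^4 m/s.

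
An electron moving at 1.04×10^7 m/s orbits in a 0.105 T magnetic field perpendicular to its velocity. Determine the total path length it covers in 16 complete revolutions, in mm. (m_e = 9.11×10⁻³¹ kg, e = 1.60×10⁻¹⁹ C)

L ≈ 56.7 mm

r = mv/(qB) = 5.64×10^-4 m, so one revolution covers 2πr = 3.54×10^-3 m.
In 16 revolutions: L = 16·2πr = 0.0567 m.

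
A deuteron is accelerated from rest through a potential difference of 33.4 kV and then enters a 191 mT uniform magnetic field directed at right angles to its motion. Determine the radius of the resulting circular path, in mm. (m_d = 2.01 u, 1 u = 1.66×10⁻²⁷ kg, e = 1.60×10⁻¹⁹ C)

r ≈ 195 mm

The kinetic energy gained is K = qV = (1×1.60×10^-19)(3.34×10^4) = 5.34×10^-15 J.
v = √(2K/m) = 1.79×10^6 m/s.
r = mv/(qB) = (3.34×10^-27)(1.79×10^6) / [(1×1.60×10^-19)(0.191)] = 0.195 m.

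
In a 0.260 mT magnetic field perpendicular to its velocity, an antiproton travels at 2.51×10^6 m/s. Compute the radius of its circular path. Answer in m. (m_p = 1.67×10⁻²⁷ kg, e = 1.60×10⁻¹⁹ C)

r ≈ 101 m

The magnetic force provides the centripetal force: qvB = mv²/r, so r = mv/(qB).
r = (1.67×10^-27 kg)(2.51×10^6 m/s) / [(1×1.60×10^-19 C)(2.60×10^-4 T)] = 101 m.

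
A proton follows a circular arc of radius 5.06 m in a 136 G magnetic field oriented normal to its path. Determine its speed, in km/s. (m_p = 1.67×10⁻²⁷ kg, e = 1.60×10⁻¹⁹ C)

v ≈ 6590 km/s

From qvB = mv²/r, v = qBr/m.
v = (1×1.60×10^-19)(0.0136)(5.06) / (1.67×10^-27) = 6.59×10^6 m/s.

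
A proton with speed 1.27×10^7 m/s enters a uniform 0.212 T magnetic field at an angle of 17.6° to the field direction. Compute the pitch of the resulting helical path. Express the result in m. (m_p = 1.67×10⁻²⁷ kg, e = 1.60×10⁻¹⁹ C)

pitch ≈ 3.74 m

The velocity component along B is v∥ = v cos17.6° = 1.21×10^7 m/s.
The cyclotron period T = 2πm/(qB) = 3.09×10^-7 s is set by m, q, B alone.
Pitch = v∥·T = (1.21×10^7)(3.09×10^-7) = 3.74 m.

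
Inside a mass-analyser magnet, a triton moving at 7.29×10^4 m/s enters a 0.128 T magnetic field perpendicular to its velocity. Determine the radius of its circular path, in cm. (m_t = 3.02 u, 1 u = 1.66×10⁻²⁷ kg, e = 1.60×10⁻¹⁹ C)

The magnetic force provides the centripetal force: qvB = mv²/r, so r = mv/(qB).
r = (5.01×10^-27 kg)(7.29×10^4 m/s) / [(1×1.60×10^-19 C)(0.128 T)] = 0.0178 m.

r ≈ 1.78 cm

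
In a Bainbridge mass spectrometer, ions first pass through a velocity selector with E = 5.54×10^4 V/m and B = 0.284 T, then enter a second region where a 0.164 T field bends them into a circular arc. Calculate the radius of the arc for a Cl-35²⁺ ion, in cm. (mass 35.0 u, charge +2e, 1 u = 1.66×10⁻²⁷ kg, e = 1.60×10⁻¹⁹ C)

r ≈ 21.6 cm

The selector passes v = E/B = 5.54×10^4/0.284 = 1.95×10^5 m/s.
In the deflection region, r = mv/(qB₂) = (5.81×10^-26)(1.95×10^5) / [(2×1.60×10^-19)(0.164)] = 0.216 m.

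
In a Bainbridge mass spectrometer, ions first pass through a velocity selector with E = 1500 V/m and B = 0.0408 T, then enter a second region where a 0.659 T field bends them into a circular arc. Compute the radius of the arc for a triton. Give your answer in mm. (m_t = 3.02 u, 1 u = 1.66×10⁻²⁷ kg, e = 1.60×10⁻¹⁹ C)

r ≈ 1.75 mm

The selector passes v = E/B = 1500/0.0408 = 3.68×10^4 m/s.
In the deflection region, r = mv/(qB₂) = (5.01×10^-27)(3.68×10^4) / [(1×1.60×10^-19)(0.659)] = 1.75×10^-3 m.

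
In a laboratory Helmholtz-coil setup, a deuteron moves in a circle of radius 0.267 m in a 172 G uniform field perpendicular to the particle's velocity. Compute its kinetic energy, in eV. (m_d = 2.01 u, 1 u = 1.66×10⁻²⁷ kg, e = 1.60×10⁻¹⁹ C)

K ≈ 506 eV

v = qBr/m = (1×1.60×10^-19)(0.0172)(0.267) / (3.34×10^-27) = 2.20×10^5 m/s.
K = ½mv² = 0.5·(3.34×10^-27)·(2.20×10^5)² = 8.09×10^-17 J = 506 eV.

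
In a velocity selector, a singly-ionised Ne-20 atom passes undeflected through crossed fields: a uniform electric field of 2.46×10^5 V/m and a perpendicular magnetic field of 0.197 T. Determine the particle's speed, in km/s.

v ≈ 1250 km/s

For zero net force, qE = qvB, so v = E/B.
v = (2.46×10^5) / (0.197) = 1.25×10^6 m/s.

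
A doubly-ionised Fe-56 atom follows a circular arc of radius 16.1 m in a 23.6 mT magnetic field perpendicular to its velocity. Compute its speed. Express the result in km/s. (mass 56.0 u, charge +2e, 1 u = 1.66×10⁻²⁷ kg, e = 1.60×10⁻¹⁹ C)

v ≈ 1310 km/s

From qvB = mv²/r, v = qBr/m.
v = (2×1.60×10^-19)(0.0236)(16.1) / (9.30×10^-26) = 1.31×10^6 m/s.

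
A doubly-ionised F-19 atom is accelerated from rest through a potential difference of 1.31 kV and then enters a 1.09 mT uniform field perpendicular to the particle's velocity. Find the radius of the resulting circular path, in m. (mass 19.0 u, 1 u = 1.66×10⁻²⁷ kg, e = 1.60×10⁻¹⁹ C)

The kinetic energy gained is K = qV = (2×1.60×10^-19)(1310) = 4.19×10^-16 J.
v = √(2K/m) = 1.63×10^5 m/s.
r = mv/(qB) = (3.15×10^-26)(1.63×10^5) / [(2×1.60×10^-19)(1.09×10^-3)] = 14.7 m.

r ≈ 14.7 m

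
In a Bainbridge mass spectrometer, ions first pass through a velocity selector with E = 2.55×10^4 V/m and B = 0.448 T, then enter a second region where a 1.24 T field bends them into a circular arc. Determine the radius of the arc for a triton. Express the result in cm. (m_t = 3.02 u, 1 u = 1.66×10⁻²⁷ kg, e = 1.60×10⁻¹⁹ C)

The selector passes v = E/B = 2.55×10^4/0.448 = 5.69×10^4 m/s.
In the deflection region, r = mv/(qB₂) = (5.01×10^-27)(5.69×10^4) / [(1×1.60×10^-19)(1.24)] = 1.44×10^-3 m.

r ≈ 0.144 cm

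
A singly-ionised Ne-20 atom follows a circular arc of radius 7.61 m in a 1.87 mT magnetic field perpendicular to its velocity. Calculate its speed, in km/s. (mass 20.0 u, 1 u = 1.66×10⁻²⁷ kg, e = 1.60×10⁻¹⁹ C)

From qvB = mv²/r, v = qBr/m.
v = (1×1.60×10^-19)(1.87×10^-3)(7.61) / (3.32×10^-26) = 6.86×10^4 m/s.

v ≈ 68.6 km/s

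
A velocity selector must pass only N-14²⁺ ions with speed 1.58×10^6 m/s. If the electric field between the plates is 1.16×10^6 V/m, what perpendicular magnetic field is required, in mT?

B ≈ 734 mT

qE = qvB ⇒ B = E/v = (1.16×10^6) / (1.58×10^6) = 0.734 T.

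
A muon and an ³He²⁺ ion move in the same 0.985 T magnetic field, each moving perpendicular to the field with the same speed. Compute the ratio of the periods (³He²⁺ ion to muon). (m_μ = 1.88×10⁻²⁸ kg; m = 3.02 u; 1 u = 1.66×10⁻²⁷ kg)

T = 2πm/(qB) is independent of speed, so T₂/T₁ = (m₂/q₂)/(m₁/q₁).
T_{³He²⁺ ion}/T_{muon} = (5.01×10^-27/2e) / (1.88×10^-28/1e) = 13.3.

ratio ≈ 13.3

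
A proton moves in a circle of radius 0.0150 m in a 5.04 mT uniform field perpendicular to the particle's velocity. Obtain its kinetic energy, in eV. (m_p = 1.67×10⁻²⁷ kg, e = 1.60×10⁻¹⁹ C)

v = qBr/m = (1×1.60×10^-19)(5.04×10^-3)(0.0150) / (1.67×10^-27) = 7240 m/s.
K = ½mv² = 0.5·(1.67×10^-27)·(7240)² = 4.38×10^-20 J = 0.274 eV.

K ≈ 0.274 eV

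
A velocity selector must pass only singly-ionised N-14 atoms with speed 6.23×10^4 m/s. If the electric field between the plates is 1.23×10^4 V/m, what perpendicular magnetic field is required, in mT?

qE = qvB ⇒ B = E/v = (1.23×10^4) / (6.23×10^4) = 0.197 T.

B ≈ 197 mT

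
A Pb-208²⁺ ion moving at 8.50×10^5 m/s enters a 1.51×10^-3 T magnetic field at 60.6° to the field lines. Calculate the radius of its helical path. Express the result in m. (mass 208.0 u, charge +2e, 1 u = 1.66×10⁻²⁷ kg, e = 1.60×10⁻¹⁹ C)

Only the perpendicular component v⊥ = v sin60.6° = 7.41×10^5 m/s is bent by the field.
r = m v⊥ /(qB) = (3.45×10^-25)(7.41×10^5) / [(2×1.60×10^-19)(1.51×10^-3)] = 529 m.

r ≈ 529 m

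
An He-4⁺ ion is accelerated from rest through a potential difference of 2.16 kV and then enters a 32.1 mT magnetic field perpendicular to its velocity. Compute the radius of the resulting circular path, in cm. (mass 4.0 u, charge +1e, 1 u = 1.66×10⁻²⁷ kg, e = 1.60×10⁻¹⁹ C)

The kinetic energy gained is K = qV = (1×1.60×10^-19)(2160) = 3.46×10^-16 J.
v = √(2K/m) = 3.23×10^5 m/s.
r = mv/(qB) = (6.64×10^-27)(3.23×10^5) / [(1×1.60×10^-19)(0.0321)] = 0.417 m.

r ≈ 41.7 cm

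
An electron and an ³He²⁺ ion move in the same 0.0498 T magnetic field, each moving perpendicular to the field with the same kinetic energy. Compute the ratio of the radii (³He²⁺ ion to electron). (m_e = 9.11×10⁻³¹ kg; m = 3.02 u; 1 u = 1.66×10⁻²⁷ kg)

ratio ≈ 37.1

r = √(2mK)/(qB) ⇒ at equal K, r ∝ √m/q.
r_{³He²⁺ ion}/r_{electron} = 37.1.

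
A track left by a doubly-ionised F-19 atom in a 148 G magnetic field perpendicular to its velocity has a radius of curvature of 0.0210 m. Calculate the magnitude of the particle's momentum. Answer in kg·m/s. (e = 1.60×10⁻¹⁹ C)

Since qvB = mv²/r, the momentum p = mv = qBr.
p = (2×1.60×10^-19)(0.0148)(0.0210) = 9.95×10^-23 kg·m/s.

p ≈ 9.95×10^-23 kg·m/s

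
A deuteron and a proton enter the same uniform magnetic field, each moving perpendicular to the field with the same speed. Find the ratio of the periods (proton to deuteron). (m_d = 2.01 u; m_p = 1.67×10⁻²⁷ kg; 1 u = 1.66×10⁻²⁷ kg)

T = 2πm/(qB) is independent of speed, so T₂/T₁ = (m₂/q₂)/(m₁/q₁).
T_{proton}/T_{deuteron} = (1.67×10^-27/1e) / (3.34×10^-27/1e) = 0.501.

ratio ≈ 0.501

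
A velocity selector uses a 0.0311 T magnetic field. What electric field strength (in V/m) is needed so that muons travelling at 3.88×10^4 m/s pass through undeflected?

E ≈ 1210 V/m

qE = qvB ⇒ E = vB = (3.88×10^4)(0.0311) = 1210 V/m.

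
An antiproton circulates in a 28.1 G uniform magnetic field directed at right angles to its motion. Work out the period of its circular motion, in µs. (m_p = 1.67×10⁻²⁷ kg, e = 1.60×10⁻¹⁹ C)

The cyclotron period is independent of speed: T = 2πm/(qB).
T = 2π(1.67×10^-27) / [(1×1.60×10^-19)(2.81×10^-3)] = 2.33×10^-5 s.

T ≈ 23.3 µs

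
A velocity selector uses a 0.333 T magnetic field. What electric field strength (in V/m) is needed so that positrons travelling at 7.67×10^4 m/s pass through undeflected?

E ≈ 2.55×10^4 V/m

qE = qvB ⇒ E = vB = (7.67×10^4)(0.333) = 2.55×10^4 V/m.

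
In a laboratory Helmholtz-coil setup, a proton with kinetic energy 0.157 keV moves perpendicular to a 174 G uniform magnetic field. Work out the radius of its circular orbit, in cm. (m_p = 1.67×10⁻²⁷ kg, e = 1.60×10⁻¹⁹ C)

Convert the energy: K = 0.157 keV = 2.51×10^-17 J.
v = √(2K/m) = √(2·2.51×10^-17/1.67×10^-27) = 1.73×10^5 m/s.
r = mv/(qB) = (1.67×10^-27)(1.73×10^5) / [(1×1.60×10^-19)(0.0174)] = 0.104 m.

r ≈ 10.4 cm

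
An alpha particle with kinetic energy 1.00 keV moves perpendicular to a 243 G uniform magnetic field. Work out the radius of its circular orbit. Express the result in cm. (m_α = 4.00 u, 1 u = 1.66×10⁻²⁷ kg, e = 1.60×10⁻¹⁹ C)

Convert the energy: K = 1.00 keV = 1.60×10^-16 J.
v = √(2K/m) = √(2·1.60×10^-16/6.64×10^-27) = 2.20×10^5 m/s.
r = mv/(qB) = (6.64×10^-27)(2.20×10^5) / [(2×1.60×10^-19)(0.0243)] = 0.187 m.

r ≈ 18.7 cm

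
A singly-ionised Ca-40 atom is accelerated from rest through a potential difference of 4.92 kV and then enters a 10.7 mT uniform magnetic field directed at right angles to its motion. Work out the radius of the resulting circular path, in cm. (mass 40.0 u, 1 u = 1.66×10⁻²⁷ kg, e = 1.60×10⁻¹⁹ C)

The kinetic energy gained is K = qV = (1×1.60×10^-19)(4920) = 7.87×10^-16 J.
v = √(2K/m) = 1.54×10^5 m/s.
r = mv/(qB) = (6.64×10^-26)(1.54×10^5) / [(1×1.60×10^-19)(0.0107)] = 5.97 m.

r ≈ 597 cm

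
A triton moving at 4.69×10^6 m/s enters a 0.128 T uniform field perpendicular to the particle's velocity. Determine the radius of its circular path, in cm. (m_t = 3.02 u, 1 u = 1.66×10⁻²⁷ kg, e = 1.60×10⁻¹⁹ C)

r ≈ 115 cm

The magnetic force provides the centripetal force: qvB = mv²/r, so r = mv/(qB).
r = (5.01×10^-27 kg)(4.69×10^6 m/s) / [(1×1.60×10^-19 C)(0.128 T)] = 1.15 m.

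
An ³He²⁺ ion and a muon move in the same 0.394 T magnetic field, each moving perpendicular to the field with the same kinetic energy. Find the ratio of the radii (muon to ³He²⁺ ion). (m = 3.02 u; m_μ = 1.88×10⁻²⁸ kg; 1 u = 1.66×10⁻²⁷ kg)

ratio ≈ 0.387

r = √(2mK)/(qB) ⇒ at equal K, r ∝ √m/q.
r_{muon}/r_{³He²⁺ ion} = 0.387.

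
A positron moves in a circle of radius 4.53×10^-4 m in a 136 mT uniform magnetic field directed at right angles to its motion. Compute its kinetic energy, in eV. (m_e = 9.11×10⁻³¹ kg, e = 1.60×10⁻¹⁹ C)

v = qBr/m = (1×1.60×10^-19)(0.136)(4.53×10^-4) / (9.11×10^-31) = 1.08×10^7 m/s.
K = ½mv² = 0.5·(9.11×10^-31)·(1.08×10^7)² = 5.33×10^-17 J = 333 eV.

K ≈ 333 eV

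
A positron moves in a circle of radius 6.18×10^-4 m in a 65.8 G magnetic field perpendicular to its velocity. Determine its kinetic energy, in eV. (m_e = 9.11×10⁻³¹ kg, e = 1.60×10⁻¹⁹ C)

v = qBr/m = (1×1.60×10^-19)(6.58×10^-3)(6.18×10^-4) / (9.11×10^-31) = 7.14×10^5 m/s.
K = ½mv² = 0.5·(9.11×10^-31)·(7.14×10^5)² = 2.32×10^-19 J = 1.45 eV.

K ≈ 1.45 eV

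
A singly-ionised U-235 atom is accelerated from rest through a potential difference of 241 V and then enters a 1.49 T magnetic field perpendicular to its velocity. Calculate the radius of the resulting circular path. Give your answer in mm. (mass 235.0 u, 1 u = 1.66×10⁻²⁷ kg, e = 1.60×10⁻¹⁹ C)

The kinetic energy gained is K = qV = (1×1.60×10^-19)(241) = 3.86×10^-17 J.
v = √(2K/m) = 1.41×10^4 m/s.
r = mv/(qB) = (3.90×10^-25)(1.41×10^4) / [(1×1.60×10^-19)(1.49)] = 0.0230 m.

r ≈ 23.0 mm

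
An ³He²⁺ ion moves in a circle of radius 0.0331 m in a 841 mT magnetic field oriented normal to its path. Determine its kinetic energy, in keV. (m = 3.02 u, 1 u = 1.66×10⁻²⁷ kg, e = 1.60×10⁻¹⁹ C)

K ≈ 49.5 keV

v = qBr/m = (2×1.60×10^-19)(0.841)(0.0331) / (5.01×10^-27) = 1.78×10^6 m/s.
K = ½mv² = 0.5·(5.01×10^-27)·(1.78×10^6)² = 7.91×10^-15 J = 49.5 keV.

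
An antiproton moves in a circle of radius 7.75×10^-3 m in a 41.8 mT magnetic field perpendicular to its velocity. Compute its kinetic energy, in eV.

v = qBr/m = (1×1.60×10^-19)(0.0418)(7.75×10^-3) / (1.67×10^-27) = 3.10×10^4 m/s.
K = ½mv² = 0.5·(1.67×10^-27)·(3.10×10^4)² = 8.04×10^-19 J = 5.03 eV.

K ≈ 5.03 eV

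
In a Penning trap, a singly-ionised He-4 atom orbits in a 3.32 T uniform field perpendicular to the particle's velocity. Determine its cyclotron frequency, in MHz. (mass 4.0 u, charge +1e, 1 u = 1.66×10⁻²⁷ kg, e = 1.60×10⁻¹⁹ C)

f ≈ 12.7 MHz

f = qB/(2πm) = (1×1.60×10^-19)(3.32) / [2π(6.64×10^-27)] = 1.27×10^7 Hz.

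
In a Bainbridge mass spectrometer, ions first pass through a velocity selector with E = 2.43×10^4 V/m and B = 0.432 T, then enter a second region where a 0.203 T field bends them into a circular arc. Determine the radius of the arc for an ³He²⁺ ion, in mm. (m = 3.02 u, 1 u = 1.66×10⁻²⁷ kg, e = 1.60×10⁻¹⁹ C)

The selector passes v = E/B = 2.43×10^4/0.432 = 5.62×10^4 m/s.
In the deflection region, r = mv/(qB₂) = (5.01×10^-27)(5.62×10^4) / [(2×1.60×10^-19)(0.203)] = 4.34×10^-3 m.

r ≈ 4.34 mm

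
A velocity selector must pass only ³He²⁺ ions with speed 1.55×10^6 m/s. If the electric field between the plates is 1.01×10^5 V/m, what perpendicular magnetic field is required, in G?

qE = qvB ⇒ B = E/v = (1.01×10^5) / (1.55×10^6) = 0.0652 T.

B ≈ 652 G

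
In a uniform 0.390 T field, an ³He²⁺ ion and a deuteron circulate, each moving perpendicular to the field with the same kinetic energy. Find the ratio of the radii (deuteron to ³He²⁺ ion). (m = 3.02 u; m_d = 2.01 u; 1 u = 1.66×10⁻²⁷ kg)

ratio ≈ 1.63

r = √(2mK)/(qB) ⇒ at equal K, r ∝ √m/q.
r_{deuteron}/r_{³He²⁺ ion} = 1.63.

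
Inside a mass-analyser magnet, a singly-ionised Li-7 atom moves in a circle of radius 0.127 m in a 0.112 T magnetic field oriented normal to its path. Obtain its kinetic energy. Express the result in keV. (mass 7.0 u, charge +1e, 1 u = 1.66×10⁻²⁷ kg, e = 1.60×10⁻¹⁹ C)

K ≈ 1.39 keV

v = qBr/m = (1×1.60×10^-19)(0.112)(0.127) / (1.16×10^-26) = 1.96×10^5 m/s.
K = ½mv² = 0.5·(1.16×10^-26)·(1.96×10^5)² = 2.23×10^-16 J = 1.39 keV.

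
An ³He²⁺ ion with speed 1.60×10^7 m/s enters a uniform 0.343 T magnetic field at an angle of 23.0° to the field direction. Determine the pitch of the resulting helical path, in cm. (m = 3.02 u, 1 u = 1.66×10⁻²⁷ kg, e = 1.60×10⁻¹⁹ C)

pitch ≈ 423 cm

The velocity component along B is v∥ = v cos23.0° = 1.47×10^7 m/s.
The cyclotron period T = 2πm/(qB) = 2.87×10^-7 s is set by m, q, B alone.
Pitch = v∥·T = (1.47×10^7)(2.87×10^-7) = 4.23 m.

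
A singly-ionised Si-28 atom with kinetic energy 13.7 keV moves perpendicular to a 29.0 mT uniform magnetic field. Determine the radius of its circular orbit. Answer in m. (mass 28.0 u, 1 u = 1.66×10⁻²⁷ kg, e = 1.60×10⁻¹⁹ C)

r ≈ 3.08 m

Convert the energy: K = 13.7 keV = 2.19×10^-15 J.
v = √(2K/m) = √(2·2.19×10^-15/4.65×10^-26) = 3.07×10^5 m/s.
r = mv/(qB) = (4.65×10^-26)(3.07×10^5) / [(1×1.60×10^-19)(0.0290)] = 3.08 m.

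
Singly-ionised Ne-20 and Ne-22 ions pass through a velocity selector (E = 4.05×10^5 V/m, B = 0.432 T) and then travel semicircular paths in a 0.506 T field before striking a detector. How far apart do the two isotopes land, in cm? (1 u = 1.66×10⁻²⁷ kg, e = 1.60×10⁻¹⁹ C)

Δd ≈ 7.69 cm

Both emerge at v = E/B₁ = 9.38×10^5 m/s.
r = mv/(qB₂), so r₁ = 0.3844 m and r₂ = 0.4229 m, giving Δr = 0.0384 m.
After a semicircle each ion lands a diameter 2r from the entry slit, so the separation is 2Δr = 0.0769 m.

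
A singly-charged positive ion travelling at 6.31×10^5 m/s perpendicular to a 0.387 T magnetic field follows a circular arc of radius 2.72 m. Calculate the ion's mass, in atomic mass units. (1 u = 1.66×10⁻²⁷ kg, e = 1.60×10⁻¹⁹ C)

m ≈ 161 u

qvB = mv²/r ⇒ m = qBr/v.
m = (1×1.60×10^-19)(0.387)(2.72) / (6.31×10^5) = 2.67×10^-25 kg = 161 u.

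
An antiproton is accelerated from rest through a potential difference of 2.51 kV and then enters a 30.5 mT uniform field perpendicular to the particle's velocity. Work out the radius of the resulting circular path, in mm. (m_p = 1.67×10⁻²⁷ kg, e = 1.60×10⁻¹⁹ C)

The kinetic energy gained is K = qV = (1×1.60×10^-19)(2510) = 4.02×10^-16 J.
v = √(2K/m) = 6.94×10^5 m/s.
r = mv/(qB) = (1.67×10^-27)(6.94×10^5) / [(1×1.60×10^-19)(0.0305)] = 0.237 m.

r ≈ 237 mm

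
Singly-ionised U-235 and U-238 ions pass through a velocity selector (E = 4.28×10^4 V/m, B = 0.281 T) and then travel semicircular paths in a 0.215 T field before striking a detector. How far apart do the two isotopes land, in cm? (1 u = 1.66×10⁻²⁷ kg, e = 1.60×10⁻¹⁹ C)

Δd ≈ 4.41 cm

Both emerge at v = E/B₁ = 1.52×10^5 m/s.
r = mv/(qB₂), so r₁ = 1.7272 m and r₂ = 1.7493 m, giving Δr = 0.0220 m.
After a semicircle each ion lands a diameter 2r from the entry slit, so the separation is 2Δr = 0.0441 m.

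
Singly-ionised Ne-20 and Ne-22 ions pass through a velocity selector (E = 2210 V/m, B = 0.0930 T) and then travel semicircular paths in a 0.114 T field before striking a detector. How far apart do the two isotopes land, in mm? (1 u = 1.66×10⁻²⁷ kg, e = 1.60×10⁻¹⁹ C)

Δd ≈ 8.65 mm

Both emerge at v = E/B₁ = 2.38×10^4 m/s.
r = mv/(qB₂), so r₁ = 0.04325 m and r₂ = 0.04758 m, giving Δr = 4.33×10^-3 m.
After a semicircle each ion lands a diameter 2r from the entry slit, so the separation is 2Δr = 8.65×10^-3 m.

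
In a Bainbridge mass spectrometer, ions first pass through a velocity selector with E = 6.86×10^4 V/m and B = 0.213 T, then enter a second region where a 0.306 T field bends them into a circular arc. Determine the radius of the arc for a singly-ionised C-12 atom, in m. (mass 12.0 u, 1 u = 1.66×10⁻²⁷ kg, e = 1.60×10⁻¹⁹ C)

r ≈ 0.131 m

The selector passes v = E/B = 6.86×10^4/0.213 = 3.22×10^5 m/s.
In the deflection region, r = mv/(qB₂) = (1.99×10^-26)(3.22×10^5) / [(1×1.60×10^-19)(0.306)] = 0.131 m.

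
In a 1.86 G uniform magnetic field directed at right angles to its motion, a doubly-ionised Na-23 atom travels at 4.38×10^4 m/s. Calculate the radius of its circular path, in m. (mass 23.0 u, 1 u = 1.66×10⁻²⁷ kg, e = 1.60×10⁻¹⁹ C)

r ≈ 28.1 m

The magnetic force provides the centripetal force: qvB = mv²/r, so r = mv/(qB).
r = (3.82×10^-26 kg)(4.38×10^4 m/s) / [(2×1.60×10^-19 C)(1.86×10^-4 T)] = 28.1 m.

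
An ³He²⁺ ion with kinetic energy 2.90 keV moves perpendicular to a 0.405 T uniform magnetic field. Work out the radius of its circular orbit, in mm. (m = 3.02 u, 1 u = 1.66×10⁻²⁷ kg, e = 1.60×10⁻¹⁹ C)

r ≈ 16.6 mm

Convert the energy: K = 2.90 keV = 4.64×10^-16 J.
v = √(2K/m) = √(2·4.64×10^-16/5.01×10^-27) = 4.30×10^5 m/s.
r = mv/(qB) = (5.01×10^-27)(4.30×10^5) / [(2×1.60×10^-19)(0.405)] = 0.0166 m.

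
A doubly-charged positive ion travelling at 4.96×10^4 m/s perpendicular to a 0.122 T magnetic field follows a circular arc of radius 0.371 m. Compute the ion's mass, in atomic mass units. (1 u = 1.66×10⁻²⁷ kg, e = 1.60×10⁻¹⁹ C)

qvB = mv²/r ⇒ m = qBr/v.
m = (2×1.60×10^-19)(0.122)(0.371) / (4.96×10^4) = 2.92×10^-25 kg = 176 u.

m ≈ 176 u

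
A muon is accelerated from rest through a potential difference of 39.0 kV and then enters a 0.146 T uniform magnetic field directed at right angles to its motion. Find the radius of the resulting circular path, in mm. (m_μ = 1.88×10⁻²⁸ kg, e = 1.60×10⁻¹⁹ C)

The kinetic energy gained is K = qV = (1×1.60×10^-19)(3.90×10^4) = 6.24×10^-15 J.
v = √(2K/m) = 8.15×10^6 m/s.
r = mv/(qB) = (1.88×10^-28)(8.15×10^6) / [(1×1.60×10^-19)(0.146)] = 0.0656 m.

r ≈ 65.6 mm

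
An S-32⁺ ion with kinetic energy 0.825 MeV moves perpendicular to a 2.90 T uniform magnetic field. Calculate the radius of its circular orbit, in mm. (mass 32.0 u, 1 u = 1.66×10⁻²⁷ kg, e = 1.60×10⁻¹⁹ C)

r ≈ 255 mm

Convert the energy: K = 0.825 MeV = 1.32×10^-13 J.
v = √(2K/m) = √(2·1.32×10^-13/5.31×10^-26) = 2.23×10^6 m/s.
r = mv/(qB) = (5.31×10^-26)(2.23×10^6) / [(1×1.60×10^-19)(2.90)] = 0.255 m.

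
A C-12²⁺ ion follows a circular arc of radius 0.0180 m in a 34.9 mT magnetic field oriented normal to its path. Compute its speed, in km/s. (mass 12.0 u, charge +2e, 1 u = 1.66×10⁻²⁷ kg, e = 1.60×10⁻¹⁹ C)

From qvB = mv²/r, v = qBr/m.
v = (2×1.60×10^-19)(0.0349)(0.0180) / (1.99×10^-26) = 1.01×10^4 m/s.

v ≈ 10.1 km/s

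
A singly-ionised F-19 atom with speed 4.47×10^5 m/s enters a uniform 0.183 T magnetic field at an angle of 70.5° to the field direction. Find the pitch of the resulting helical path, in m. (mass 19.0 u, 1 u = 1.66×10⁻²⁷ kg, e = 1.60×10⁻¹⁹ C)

pitch ≈ 1.01 m

The velocity component along B is v∥ = v cos70.5° = 1.49×10^5 m/s.
The cyclotron period T = 2πm/(qB) = 6.77×10^-6 s is set by m, q, B alone.
Pitch = v∥·T = (1.49×10^5)(6.77×10^-6) = 1.01 m.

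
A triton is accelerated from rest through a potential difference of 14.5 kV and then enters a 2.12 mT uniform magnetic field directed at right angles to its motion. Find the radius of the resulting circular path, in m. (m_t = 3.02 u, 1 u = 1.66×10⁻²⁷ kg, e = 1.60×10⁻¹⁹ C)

r ≈ 14.2 m

The kinetic energy gained is K = qV = (1×1.60×10^-19)(1.45×10^4) = 2.32×10^-15 J.
v = √(2K/m) = 9.62×10^5 m/s.
r = mv/(qB) = (5.01×10^-27)(9.62×10^5) / [(1×1.60×10^-19)(2.12×10^-3)] = 14.2 m.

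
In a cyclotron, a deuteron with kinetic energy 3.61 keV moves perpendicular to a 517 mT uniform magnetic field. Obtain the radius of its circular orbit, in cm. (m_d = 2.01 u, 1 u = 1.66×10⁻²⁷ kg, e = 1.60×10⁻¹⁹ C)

Convert the energy: K = 3.61 keV = 5.78×10^-16 J.
v = √(2K/m) = √(2·5.78×10^-16/3.34×10^-27) = 5.88×10^5 m/s.
r = mv/(qB) = (3.34×10^-27)(5.88×10^5) / [(1×1.60×10^-19)(0.517)] = 0.0237 m.

r ≈ 2.37 cm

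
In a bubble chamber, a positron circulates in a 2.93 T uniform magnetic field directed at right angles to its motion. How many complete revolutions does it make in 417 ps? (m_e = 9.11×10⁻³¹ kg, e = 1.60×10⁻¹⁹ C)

T = 2πm/(qB) = 2π(9.11×10^-31) / [(1×1.60×10^-19)(2.93)] = 1.2210×10^-11 s.
N = t/T = 4.17×10^-10 / 1.2210×10^-11 ≈ 34.15, so 34 complete revolutions.

N = 34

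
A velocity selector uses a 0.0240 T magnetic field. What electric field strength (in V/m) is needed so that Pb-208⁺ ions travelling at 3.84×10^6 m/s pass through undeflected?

E ≈ 9.22×10^4 V/m

qE = qvB ⇒ E = vB = (3.84×10^6)(0.0240) = 9.22×10^4 V/m.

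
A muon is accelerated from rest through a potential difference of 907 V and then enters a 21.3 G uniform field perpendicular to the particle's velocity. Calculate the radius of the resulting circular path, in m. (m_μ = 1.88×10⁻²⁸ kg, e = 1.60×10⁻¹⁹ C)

r ≈ 0.685 m

The kinetic energy gained is K = qV = (1×1.60×10^-19)(907) = 1.45×10^-16 J.
v = √(2K/m) = 1.24×10^6 m/s.
r = mv/(qB) = (1.88×10^-28)(1.24×10^6) / [(1×1.60×10^-19)(2.13×10^-3)] = 0.685 m.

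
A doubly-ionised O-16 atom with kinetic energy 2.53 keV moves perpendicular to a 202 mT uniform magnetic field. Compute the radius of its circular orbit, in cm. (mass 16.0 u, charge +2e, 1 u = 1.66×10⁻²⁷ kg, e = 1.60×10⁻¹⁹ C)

r ≈ 7.17 cm

Convert the energy: K = 2.53 keV = 4.05×10^-16 J.
v = √(2K/m) = √(2·4.05×10^-16/2.66×10^-26) = 1.75×10^5 m/s.
r = mv/(qB) = (2.66×10^-26)(1.75×10^5) / [(2×1.60×10^-19)(0.202)] = 0.0717 m.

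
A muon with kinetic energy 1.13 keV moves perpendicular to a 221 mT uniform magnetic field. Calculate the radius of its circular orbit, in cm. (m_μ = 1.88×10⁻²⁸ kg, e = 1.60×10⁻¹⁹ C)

r ≈ 0.737 cm

Convert the energy: K = 1.13 keV = 1.81×10^-16 J.
v = √(2K/m) = √(2·1.81×10^-16/1.88×10^-28) = 1.39×10^6 m/s.
r = mv/(qB) = (1.88×10^-28)(1.39×10^6) / [(1×1.60×10^-19)(0.221)] = 7.37×10^-3 m.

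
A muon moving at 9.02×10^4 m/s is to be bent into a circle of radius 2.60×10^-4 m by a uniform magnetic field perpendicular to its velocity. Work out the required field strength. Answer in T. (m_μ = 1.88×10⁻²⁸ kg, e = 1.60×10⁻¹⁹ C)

B ≈ 0.408 T

qvB = mv²/r gives B = mv/(qr).
B = (1.88×10^-28)(9.02×10^4) / [(1×1.60×10^-19)(2.60×10^-4)] = 0.408 T.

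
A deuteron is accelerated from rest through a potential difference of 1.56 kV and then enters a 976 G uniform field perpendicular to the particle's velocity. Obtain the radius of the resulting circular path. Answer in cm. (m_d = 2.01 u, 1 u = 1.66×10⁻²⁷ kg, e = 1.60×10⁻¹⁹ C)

r ≈ 8.26 cm

The kinetic energy gained is K = qV = (1×1.60×10^-19)(1560) = 2.50×10^-16 J.
v = √(2K/m) = 3.87×10^5 m/s.
r = mv/(qB) = (3.34×10^-27)(3.87×10^5) / [(1×1.60×10^-19)(0.0976)] = 0.0826 m.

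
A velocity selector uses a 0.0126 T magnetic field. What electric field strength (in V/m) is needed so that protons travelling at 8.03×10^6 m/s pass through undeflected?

E ≈ 1.01×10^5 V/m

qE = qvB ⇒ E = vB = (8.03×10^6)(0.0126) = 1.01×10^5 V/m.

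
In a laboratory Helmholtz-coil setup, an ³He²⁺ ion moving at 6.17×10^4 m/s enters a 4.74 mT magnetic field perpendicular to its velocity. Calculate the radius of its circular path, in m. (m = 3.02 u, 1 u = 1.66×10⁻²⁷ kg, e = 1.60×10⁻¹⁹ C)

r ≈ 0.204 m

The magnetic force provides the centripetal force: qvB = mv²/r, so r = mv/(qB).
r = (5.01×10^-27 kg)(6.17×10^4 m/s) / [(2×1.60×10^-19 C)(4.74×10^-3 T)] = 0.204 m.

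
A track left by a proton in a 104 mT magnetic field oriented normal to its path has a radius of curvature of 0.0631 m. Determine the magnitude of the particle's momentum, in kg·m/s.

p ≈ 1.05×10^-21 kg·m/s

Since qvB = mv²/r, the momentum p = mv = qBr.
p = (1×1.60×10^-19)(0.104)(0.0631) = 1.05×10^-21 kg·m/s.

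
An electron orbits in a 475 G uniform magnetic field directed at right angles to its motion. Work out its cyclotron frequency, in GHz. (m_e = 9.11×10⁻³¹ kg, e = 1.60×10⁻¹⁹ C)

f = qB/(2πm) = (1×1.60×10^-19)(0.0475) / [2π(9.11×10^-31)] = 1.33×10^9 Hz.

f ≈ 1.33 GHz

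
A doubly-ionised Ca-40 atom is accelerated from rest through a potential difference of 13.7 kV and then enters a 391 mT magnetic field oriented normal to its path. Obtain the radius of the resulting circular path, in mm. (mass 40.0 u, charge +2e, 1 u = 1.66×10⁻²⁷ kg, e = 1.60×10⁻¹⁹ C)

The kinetic energy gained is K = qV = (2×1.60×10^-19)(1.37×10^4) = 4.38×10^-15 J.
v = √(2K/m) = 3.63×10^5 m/s.
r = mv/(qB) = (6.64×10^-26)(3.63×10^5) / [(2×1.60×10^-19)(0.391)] = 0.193 m.

r ≈ 193 mm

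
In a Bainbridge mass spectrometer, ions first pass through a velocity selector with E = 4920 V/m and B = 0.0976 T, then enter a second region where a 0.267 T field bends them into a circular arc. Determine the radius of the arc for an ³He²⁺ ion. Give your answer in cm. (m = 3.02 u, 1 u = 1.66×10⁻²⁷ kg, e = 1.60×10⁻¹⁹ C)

r ≈ 0.296 cm

The selector passes v = E/B = 4920/0.0976 = 5.04×10^4 m/s.
In the deflection region, r = mv/(qB₂) = (5.01×10^-27)(5.04×10^4) / [(2×1.60×10^-19)(0.267)] = 2.96×10^-3 m.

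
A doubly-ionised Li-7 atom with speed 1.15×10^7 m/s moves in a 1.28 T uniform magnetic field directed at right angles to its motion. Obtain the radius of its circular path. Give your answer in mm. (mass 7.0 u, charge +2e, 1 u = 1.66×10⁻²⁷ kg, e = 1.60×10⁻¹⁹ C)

The magnetic force provides the centripetal force: qvB = mv²/r, so r = mv/(qB).
r = (1.16×10^-26 kg)(1.15×10^7 m/s) / [(2×1.60×10^-19 C)(1.28 T)] = 0.326 m.

r ≈ 326 mm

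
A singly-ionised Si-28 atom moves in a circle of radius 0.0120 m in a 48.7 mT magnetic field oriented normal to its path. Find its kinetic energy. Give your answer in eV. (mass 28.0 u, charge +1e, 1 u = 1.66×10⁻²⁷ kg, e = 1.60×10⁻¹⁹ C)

v = qBr/m = (1×1.60×10^-19)(0.0487)(0.0120) / (4.65×10^-26) = 2010 m/s.
K = ½mv² = 0.5·(4.65×10^-26)·(2010)² = 9.41×10^-20 J = 0.588 eV.

K ≈ 0.588 eV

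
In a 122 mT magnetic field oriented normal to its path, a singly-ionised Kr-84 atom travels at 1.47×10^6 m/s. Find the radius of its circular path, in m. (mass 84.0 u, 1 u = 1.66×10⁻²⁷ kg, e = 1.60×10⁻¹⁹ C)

r ≈ 10.5 m

The magnetic force provides the centripetal force: qvB = mv²/r, so r = mv/(qB).
r = (1.39×10^-25 kg)(1.47×10^6 m/s) / [(1×1.60×10^-19 C)(0.122 T)] = 10.5 m.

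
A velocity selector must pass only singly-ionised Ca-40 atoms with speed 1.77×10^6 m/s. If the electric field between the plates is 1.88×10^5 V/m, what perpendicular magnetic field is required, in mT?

qE = qvB ⇒ B = E/v = (1.88×10^5) / (1.77×10^6) = 0.106 T.

B ≈ 106 mT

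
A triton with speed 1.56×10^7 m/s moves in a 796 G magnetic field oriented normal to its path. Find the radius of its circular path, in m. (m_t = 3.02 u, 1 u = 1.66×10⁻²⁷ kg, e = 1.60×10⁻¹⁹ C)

r ≈ 6.14 m

The magnetic force provides the centripetal force: qvB = mv²/r, so r = mv/(qB).
r = (5.01×10^-27 kg)(1.56×10^7 m/s) / [(1×1.60×10^-19 C)(0.0796 T)] = 6.14 m.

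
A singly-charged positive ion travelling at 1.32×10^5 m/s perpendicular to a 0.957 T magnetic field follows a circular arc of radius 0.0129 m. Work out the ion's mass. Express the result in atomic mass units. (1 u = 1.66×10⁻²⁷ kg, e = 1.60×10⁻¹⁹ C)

m ≈ 9.01 u

qvB = mv²/r ⇒ m = qBr/v.
m = (1×1.60×10^-19)(0.957)(0.0129) / (1.32×10^5) = 1.50×10^-26 kg = 9.01 u.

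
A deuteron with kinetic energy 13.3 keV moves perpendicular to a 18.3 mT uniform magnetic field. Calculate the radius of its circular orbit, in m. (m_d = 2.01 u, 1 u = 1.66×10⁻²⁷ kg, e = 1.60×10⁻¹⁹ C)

Convert the energy: K = 13.3 keV = 2.13×10^-15 J.
v = √(2K/m) = √(2·2.13×10^-15/3.34×10^-27) = 1.13×10^6 m/s.
r = mv/(qB) = (3.34×10^-27)(1.13×10^6) / [(1×1.60×10^-19)(0.0183)] = 1.29 m.

r ≈ 1.29 m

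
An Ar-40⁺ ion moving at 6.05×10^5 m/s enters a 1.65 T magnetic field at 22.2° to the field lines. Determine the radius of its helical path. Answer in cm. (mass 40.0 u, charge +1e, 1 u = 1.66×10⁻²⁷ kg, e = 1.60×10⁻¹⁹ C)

r ≈ 5.75 cm

Only the perpendicular component v⊥ = v sin22.2° = 2.29×10^5 m/s is bent by the field.
r = m v⊥ /(qB) = (6.64×10^-26)(2.29×10^5) / [(1×1.60×10^-19)(1.65)] = 0.0575 m.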